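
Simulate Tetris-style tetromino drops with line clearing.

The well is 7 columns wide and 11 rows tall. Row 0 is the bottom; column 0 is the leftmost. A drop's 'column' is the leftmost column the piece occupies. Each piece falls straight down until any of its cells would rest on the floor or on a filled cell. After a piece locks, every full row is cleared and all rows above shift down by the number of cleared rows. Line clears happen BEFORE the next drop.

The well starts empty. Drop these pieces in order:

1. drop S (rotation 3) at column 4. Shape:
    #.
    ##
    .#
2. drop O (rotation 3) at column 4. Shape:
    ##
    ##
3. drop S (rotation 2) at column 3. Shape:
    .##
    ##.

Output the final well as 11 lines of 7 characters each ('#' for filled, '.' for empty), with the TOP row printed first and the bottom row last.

Answer: .......
.......
.......
.......
....##.
...##..
....##.
....##.
....#..
....##.
.....#.

Derivation:
Drop 1: S rot3 at col 4 lands with bottom-row=0; cleared 0 line(s) (total 0); column heights now [0 0 0 0 3 2 0], max=3
Drop 2: O rot3 at col 4 lands with bottom-row=3; cleared 0 line(s) (total 0); column heights now [0 0 0 0 5 5 0], max=5
Drop 3: S rot2 at col 3 lands with bottom-row=5; cleared 0 line(s) (total 0); column heights now [0 0 0 6 7 7 0], max=7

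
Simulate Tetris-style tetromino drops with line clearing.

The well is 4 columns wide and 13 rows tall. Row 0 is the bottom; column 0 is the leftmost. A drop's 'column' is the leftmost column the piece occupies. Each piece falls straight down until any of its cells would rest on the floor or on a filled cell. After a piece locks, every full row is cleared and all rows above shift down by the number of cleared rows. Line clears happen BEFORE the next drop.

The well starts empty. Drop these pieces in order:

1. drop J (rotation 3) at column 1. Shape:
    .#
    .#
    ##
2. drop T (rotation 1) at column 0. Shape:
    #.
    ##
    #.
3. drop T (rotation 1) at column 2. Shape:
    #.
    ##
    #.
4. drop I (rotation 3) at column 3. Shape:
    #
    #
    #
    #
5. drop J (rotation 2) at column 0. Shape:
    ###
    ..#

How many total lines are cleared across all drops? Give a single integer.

Drop 1: J rot3 at col 1 lands with bottom-row=0; cleared 0 line(s) (total 0); column heights now [0 1 3 0], max=3
Drop 2: T rot1 at col 0 lands with bottom-row=0; cleared 0 line(s) (total 0); column heights now [3 2 3 0], max=3
Drop 3: T rot1 at col 2 lands with bottom-row=3; cleared 0 line(s) (total 0); column heights now [3 2 6 5], max=6
Drop 4: I rot3 at col 3 lands with bottom-row=5; cleared 0 line(s) (total 0); column heights now [3 2 6 9], max=9
Drop 5: J rot2 at col 0 lands with bottom-row=6; cleared 1 line(s) (total 1); column heights now [3 2 7 8], max=8

Answer: 1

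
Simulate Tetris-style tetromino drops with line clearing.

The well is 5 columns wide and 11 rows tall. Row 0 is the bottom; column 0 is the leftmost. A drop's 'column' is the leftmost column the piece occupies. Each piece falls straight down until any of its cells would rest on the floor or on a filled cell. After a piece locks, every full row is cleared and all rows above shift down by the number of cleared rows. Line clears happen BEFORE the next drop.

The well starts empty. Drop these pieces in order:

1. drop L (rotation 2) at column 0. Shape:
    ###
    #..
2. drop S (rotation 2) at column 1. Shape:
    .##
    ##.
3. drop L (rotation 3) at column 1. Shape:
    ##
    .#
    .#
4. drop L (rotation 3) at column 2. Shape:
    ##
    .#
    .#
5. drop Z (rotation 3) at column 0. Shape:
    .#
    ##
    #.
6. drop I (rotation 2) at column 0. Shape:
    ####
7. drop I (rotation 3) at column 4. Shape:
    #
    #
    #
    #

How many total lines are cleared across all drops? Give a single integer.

Answer: 0

Derivation:
Drop 1: L rot2 at col 0 lands with bottom-row=0; cleared 0 line(s) (total 0); column heights now [2 2 2 0 0], max=2
Drop 2: S rot2 at col 1 lands with bottom-row=2; cleared 0 line(s) (total 0); column heights now [2 3 4 4 0], max=4
Drop 3: L rot3 at col 1 lands with bottom-row=4; cleared 0 line(s) (total 0); column heights now [2 7 7 4 0], max=7
Drop 4: L rot3 at col 2 lands with bottom-row=5; cleared 0 line(s) (total 0); column heights now [2 7 8 8 0], max=8
Drop 5: Z rot3 at col 0 lands with bottom-row=6; cleared 0 line(s) (total 0); column heights now [8 9 8 8 0], max=9
Drop 6: I rot2 at col 0 lands with bottom-row=9; cleared 0 line(s) (total 0); column heights now [10 10 10 10 0], max=10
Drop 7: I rot3 at col 4 lands with bottom-row=0; cleared 0 line(s) (total 0); column heights now [10 10 10 10 4], max=10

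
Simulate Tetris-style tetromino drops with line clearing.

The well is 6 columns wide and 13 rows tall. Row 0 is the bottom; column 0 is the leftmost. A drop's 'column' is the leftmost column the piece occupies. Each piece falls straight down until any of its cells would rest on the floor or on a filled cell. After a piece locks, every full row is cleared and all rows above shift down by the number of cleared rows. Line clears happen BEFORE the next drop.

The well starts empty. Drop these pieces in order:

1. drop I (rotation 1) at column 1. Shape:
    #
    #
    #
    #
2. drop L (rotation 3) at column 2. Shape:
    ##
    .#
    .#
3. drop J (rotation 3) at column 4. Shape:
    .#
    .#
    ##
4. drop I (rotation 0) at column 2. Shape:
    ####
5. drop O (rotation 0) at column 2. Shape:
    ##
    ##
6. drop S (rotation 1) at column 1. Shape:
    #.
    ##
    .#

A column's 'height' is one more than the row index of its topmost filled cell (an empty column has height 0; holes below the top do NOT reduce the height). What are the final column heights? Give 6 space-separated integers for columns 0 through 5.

Drop 1: I rot1 at col 1 lands with bottom-row=0; cleared 0 line(s) (total 0); column heights now [0 4 0 0 0 0], max=4
Drop 2: L rot3 at col 2 lands with bottom-row=0; cleared 0 line(s) (total 0); column heights now [0 4 3 3 0 0], max=4
Drop 3: J rot3 at col 4 lands with bottom-row=0; cleared 0 line(s) (total 0); column heights now [0 4 3 3 1 3], max=4
Drop 4: I rot0 at col 2 lands with bottom-row=3; cleared 0 line(s) (total 0); column heights now [0 4 4 4 4 4], max=4
Drop 5: O rot0 at col 2 lands with bottom-row=4; cleared 0 line(s) (total 0); column heights now [0 4 6 6 4 4], max=6
Drop 6: S rot1 at col 1 lands with bottom-row=6; cleared 0 line(s) (total 0); column heights now [0 9 8 6 4 4], max=9

Answer: 0 9 8 6 4 4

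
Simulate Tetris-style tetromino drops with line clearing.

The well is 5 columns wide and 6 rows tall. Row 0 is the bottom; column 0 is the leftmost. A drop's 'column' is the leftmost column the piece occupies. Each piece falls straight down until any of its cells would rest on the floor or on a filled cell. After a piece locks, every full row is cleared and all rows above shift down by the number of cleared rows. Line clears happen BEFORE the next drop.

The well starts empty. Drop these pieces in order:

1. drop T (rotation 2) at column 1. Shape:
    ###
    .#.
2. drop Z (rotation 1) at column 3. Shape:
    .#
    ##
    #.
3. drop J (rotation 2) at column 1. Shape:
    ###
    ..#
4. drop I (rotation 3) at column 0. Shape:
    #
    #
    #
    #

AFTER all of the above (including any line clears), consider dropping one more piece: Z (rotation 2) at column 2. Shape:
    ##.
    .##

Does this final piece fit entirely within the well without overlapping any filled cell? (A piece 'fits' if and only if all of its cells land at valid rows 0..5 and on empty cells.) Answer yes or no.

Answer: no

Derivation:
Drop 1: T rot2 at col 1 lands with bottom-row=0; cleared 0 line(s) (total 0); column heights now [0 2 2 2 0], max=2
Drop 2: Z rot1 at col 3 lands with bottom-row=2; cleared 0 line(s) (total 0); column heights now [0 2 2 4 5], max=5
Drop 3: J rot2 at col 1 lands with bottom-row=4; cleared 0 line(s) (total 0); column heights now [0 6 6 6 5], max=6
Drop 4: I rot3 at col 0 lands with bottom-row=0; cleared 0 line(s) (total 0); column heights now [4 6 6 6 5], max=6
Test piece Z rot2 at col 2 (width 3): heights before test = [4 6 6 6 5]; fits = False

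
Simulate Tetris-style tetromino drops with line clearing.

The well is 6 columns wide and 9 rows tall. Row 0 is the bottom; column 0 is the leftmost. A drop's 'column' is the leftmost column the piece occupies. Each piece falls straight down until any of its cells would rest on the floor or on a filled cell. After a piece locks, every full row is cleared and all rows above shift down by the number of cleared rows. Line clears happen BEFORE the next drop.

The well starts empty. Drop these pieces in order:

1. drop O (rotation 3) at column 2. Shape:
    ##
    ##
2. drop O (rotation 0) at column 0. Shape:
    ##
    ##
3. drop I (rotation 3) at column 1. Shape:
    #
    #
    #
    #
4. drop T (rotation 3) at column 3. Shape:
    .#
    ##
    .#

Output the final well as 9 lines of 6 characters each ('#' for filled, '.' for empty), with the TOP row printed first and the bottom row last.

Answer: ......
......
......
.#....
.#....
.#..#.
.#.##.
#####.
####..

Derivation:
Drop 1: O rot3 at col 2 lands with bottom-row=0; cleared 0 line(s) (total 0); column heights now [0 0 2 2 0 0], max=2
Drop 2: O rot0 at col 0 lands with bottom-row=0; cleared 0 line(s) (total 0); column heights now [2 2 2 2 0 0], max=2
Drop 3: I rot3 at col 1 lands with bottom-row=2; cleared 0 line(s) (total 0); column heights now [2 6 2 2 0 0], max=6
Drop 4: T rot3 at col 3 lands with bottom-row=1; cleared 0 line(s) (total 0); column heights now [2 6 2 3 4 0], max=6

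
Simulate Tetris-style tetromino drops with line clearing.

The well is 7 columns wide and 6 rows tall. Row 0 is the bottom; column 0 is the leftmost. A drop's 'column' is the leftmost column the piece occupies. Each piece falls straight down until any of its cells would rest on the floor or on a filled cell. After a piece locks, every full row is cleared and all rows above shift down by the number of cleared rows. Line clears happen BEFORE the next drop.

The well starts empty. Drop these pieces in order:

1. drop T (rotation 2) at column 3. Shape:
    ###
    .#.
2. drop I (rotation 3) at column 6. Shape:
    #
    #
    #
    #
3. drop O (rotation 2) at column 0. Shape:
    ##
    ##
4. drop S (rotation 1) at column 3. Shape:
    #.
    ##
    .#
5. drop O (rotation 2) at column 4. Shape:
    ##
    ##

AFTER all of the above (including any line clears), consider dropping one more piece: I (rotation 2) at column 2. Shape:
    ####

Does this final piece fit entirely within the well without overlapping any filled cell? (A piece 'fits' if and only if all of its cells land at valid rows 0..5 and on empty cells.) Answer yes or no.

Drop 1: T rot2 at col 3 lands with bottom-row=0; cleared 0 line(s) (total 0); column heights now [0 0 0 2 2 2 0], max=2
Drop 2: I rot3 at col 6 lands with bottom-row=0; cleared 0 line(s) (total 0); column heights now [0 0 0 2 2 2 4], max=4
Drop 3: O rot2 at col 0 lands with bottom-row=0; cleared 0 line(s) (total 0); column heights now [2 2 0 2 2 2 4], max=4
Drop 4: S rot1 at col 3 lands with bottom-row=2; cleared 0 line(s) (total 0); column heights now [2 2 0 5 4 2 4], max=5
Drop 5: O rot2 at col 4 lands with bottom-row=4; cleared 0 line(s) (total 0); column heights now [2 2 0 5 6 6 4], max=6
Test piece I rot2 at col 2 (width 4): heights before test = [2 2 0 5 6 6 4]; fits = False

Answer: no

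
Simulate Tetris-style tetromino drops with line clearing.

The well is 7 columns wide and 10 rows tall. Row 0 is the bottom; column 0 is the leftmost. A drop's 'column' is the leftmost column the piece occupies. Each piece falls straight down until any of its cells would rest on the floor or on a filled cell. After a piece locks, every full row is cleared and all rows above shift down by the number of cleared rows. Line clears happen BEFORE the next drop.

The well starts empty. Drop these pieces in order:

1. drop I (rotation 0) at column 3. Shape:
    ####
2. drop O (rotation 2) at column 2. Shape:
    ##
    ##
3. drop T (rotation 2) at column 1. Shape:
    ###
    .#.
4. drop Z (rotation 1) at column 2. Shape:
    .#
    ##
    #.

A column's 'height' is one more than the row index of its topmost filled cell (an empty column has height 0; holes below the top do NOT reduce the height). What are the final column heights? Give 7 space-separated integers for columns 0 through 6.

Answer: 0 5 7 8 1 1 1

Derivation:
Drop 1: I rot0 at col 3 lands with bottom-row=0; cleared 0 line(s) (total 0); column heights now [0 0 0 1 1 1 1], max=1
Drop 2: O rot2 at col 2 lands with bottom-row=1; cleared 0 line(s) (total 0); column heights now [0 0 3 3 1 1 1], max=3
Drop 3: T rot2 at col 1 lands with bottom-row=3; cleared 0 line(s) (total 0); column heights now [0 5 5 5 1 1 1], max=5
Drop 4: Z rot1 at col 2 lands with bottom-row=5; cleared 0 line(s) (total 0); column heights now [0 5 7 8 1 1 1], max=8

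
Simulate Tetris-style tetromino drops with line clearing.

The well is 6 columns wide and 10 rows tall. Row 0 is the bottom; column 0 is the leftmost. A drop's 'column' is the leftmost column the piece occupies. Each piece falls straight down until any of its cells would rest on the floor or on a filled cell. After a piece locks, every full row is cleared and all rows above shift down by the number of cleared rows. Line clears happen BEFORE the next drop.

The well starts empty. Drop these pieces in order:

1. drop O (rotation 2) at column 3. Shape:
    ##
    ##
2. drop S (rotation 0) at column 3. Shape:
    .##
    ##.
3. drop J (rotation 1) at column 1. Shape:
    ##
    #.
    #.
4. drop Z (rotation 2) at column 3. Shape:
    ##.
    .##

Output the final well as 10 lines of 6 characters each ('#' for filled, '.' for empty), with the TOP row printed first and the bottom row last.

Answer: ......
......
......
......
...##.
....##
....##
.####.
.#.##.
.#.##.

Derivation:
Drop 1: O rot2 at col 3 lands with bottom-row=0; cleared 0 line(s) (total 0); column heights now [0 0 0 2 2 0], max=2
Drop 2: S rot0 at col 3 lands with bottom-row=2; cleared 0 line(s) (total 0); column heights now [0 0 0 3 4 4], max=4
Drop 3: J rot1 at col 1 lands with bottom-row=0; cleared 0 line(s) (total 0); column heights now [0 3 3 3 4 4], max=4
Drop 4: Z rot2 at col 3 lands with bottom-row=4; cleared 0 line(s) (total 0); column heights now [0 3 3 6 6 5], max=6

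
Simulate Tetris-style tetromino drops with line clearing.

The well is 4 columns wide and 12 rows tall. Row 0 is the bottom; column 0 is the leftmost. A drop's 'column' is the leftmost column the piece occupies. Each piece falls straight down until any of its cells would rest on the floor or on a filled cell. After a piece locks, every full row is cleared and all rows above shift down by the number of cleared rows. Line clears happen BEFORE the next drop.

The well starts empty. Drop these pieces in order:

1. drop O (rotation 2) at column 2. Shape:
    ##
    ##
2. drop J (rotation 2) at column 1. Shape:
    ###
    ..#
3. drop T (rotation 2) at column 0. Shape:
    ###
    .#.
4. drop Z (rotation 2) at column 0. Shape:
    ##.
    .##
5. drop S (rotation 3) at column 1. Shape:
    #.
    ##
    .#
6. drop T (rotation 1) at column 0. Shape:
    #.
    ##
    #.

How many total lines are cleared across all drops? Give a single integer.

Answer: 0

Derivation:
Drop 1: O rot2 at col 2 lands with bottom-row=0; cleared 0 line(s) (total 0); column heights now [0 0 2 2], max=2
Drop 2: J rot2 at col 1 lands with bottom-row=2; cleared 0 line(s) (total 0); column heights now [0 4 4 4], max=4
Drop 3: T rot2 at col 0 lands with bottom-row=4; cleared 0 line(s) (total 0); column heights now [6 6 6 4], max=6
Drop 4: Z rot2 at col 0 lands with bottom-row=6; cleared 0 line(s) (total 0); column heights now [8 8 7 4], max=8
Drop 5: S rot3 at col 1 lands with bottom-row=7; cleared 0 line(s) (total 0); column heights now [8 10 9 4], max=10
Drop 6: T rot1 at col 0 lands with bottom-row=9; cleared 0 line(s) (total 0); column heights now [12 11 9 4], max=12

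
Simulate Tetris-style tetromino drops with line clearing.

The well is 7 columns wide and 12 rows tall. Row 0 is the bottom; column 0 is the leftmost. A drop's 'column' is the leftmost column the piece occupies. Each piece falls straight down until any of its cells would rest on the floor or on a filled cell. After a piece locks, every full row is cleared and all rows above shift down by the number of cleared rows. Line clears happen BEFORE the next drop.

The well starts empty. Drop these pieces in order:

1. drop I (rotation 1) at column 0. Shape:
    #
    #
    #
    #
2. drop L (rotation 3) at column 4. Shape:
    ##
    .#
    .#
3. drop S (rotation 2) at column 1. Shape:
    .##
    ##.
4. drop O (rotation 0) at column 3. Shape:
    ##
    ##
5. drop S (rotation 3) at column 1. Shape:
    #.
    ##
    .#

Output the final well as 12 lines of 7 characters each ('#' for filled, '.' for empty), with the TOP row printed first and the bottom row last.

Answer: .......
.......
.......
.......
.......
.......
.......
.#.##..
#####..
#.#.##.
#.##.#.
###..#.

Derivation:
Drop 1: I rot1 at col 0 lands with bottom-row=0; cleared 0 line(s) (total 0); column heights now [4 0 0 0 0 0 0], max=4
Drop 2: L rot3 at col 4 lands with bottom-row=0; cleared 0 line(s) (total 0); column heights now [4 0 0 0 3 3 0], max=4
Drop 3: S rot2 at col 1 lands with bottom-row=0; cleared 0 line(s) (total 0); column heights now [4 1 2 2 3 3 0], max=4
Drop 4: O rot0 at col 3 lands with bottom-row=3; cleared 0 line(s) (total 0); column heights now [4 1 2 5 5 3 0], max=5
Drop 5: S rot3 at col 1 lands with bottom-row=2; cleared 0 line(s) (total 0); column heights now [4 5 4 5 5 3 0], max=5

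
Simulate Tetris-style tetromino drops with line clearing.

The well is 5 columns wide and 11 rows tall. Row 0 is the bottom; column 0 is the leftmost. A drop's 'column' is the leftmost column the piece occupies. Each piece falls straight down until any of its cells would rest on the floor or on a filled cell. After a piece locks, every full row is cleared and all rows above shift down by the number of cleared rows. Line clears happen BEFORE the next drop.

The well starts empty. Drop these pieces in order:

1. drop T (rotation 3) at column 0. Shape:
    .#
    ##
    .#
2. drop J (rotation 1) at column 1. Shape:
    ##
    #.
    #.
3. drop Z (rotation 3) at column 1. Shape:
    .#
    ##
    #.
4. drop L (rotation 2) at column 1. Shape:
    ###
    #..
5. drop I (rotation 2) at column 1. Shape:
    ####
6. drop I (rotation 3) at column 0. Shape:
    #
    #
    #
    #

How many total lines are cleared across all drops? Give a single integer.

Answer: 0

Derivation:
Drop 1: T rot3 at col 0 lands with bottom-row=0; cleared 0 line(s) (total 0); column heights now [2 3 0 0 0], max=3
Drop 2: J rot1 at col 1 lands with bottom-row=3; cleared 0 line(s) (total 0); column heights now [2 6 6 0 0], max=6
Drop 3: Z rot3 at col 1 lands with bottom-row=6; cleared 0 line(s) (total 0); column heights now [2 8 9 0 0], max=9
Drop 4: L rot2 at col 1 lands with bottom-row=8; cleared 0 line(s) (total 0); column heights now [2 10 10 10 0], max=10
Drop 5: I rot2 at col 1 lands with bottom-row=10; cleared 0 line(s) (total 0); column heights now [2 11 11 11 11], max=11
Drop 6: I rot3 at col 0 lands with bottom-row=2; cleared 0 line(s) (total 0); column heights now [6 11 11 11 11], max=11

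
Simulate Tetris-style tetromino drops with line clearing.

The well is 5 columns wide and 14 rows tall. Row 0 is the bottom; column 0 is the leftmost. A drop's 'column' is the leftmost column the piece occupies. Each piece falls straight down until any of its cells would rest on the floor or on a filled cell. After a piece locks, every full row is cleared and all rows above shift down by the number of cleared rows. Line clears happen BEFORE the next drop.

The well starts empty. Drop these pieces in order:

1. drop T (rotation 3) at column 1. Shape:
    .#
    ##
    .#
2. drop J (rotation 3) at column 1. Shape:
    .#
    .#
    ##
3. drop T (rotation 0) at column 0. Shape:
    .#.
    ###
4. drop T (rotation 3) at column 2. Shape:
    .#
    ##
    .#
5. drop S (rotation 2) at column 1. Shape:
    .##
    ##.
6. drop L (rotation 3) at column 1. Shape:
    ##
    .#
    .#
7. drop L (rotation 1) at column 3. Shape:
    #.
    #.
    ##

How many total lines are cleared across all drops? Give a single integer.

Answer: 0

Derivation:
Drop 1: T rot3 at col 1 lands with bottom-row=0; cleared 0 line(s) (total 0); column heights now [0 2 3 0 0], max=3
Drop 2: J rot3 at col 1 lands with bottom-row=3; cleared 0 line(s) (total 0); column heights now [0 4 6 0 0], max=6
Drop 3: T rot0 at col 0 lands with bottom-row=6; cleared 0 line(s) (total 0); column heights now [7 8 7 0 0], max=8
Drop 4: T rot3 at col 2 lands with bottom-row=6; cleared 0 line(s) (total 0); column heights now [7 8 8 9 0], max=9
Drop 5: S rot2 at col 1 lands with bottom-row=8; cleared 0 line(s) (total 0); column heights now [7 9 10 10 0], max=10
Drop 6: L rot3 at col 1 lands with bottom-row=10; cleared 0 line(s) (total 0); column heights now [7 13 13 10 0], max=13
Drop 7: L rot1 at col 3 lands with bottom-row=10; cleared 0 line(s) (total 0); column heights now [7 13 13 13 11], max=13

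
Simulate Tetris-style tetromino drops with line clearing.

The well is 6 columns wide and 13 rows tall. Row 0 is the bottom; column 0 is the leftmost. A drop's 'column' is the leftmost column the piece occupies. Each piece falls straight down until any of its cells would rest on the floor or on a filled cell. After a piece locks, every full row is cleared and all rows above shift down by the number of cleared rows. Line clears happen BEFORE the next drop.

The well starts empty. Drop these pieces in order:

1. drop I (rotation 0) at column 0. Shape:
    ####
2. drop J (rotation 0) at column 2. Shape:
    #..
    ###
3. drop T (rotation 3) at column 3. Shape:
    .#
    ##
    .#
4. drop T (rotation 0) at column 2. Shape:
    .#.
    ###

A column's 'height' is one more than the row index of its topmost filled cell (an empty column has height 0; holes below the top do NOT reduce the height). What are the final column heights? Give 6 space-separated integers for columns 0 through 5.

Drop 1: I rot0 at col 0 lands with bottom-row=0; cleared 0 line(s) (total 0); column heights now [1 1 1 1 0 0], max=1
Drop 2: J rot0 at col 2 lands with bottom-row=1; cleared 0 line(s) (total 0); column heights now [1 1 3 2 2 0], max=3
Drop 3: T rot3 at col 3 lands with bottom-row=2; cleared 0 line(s) (total 0); column heights now [1 1 3 4 5 0], max=5
Drop 4: T rot0 at col 2 lands with bottom-row=5; cleared 0 line(s) (total 0); column heights now [1 1 6 7 6 0], max=7

Answer: 1 1 6 7 6 0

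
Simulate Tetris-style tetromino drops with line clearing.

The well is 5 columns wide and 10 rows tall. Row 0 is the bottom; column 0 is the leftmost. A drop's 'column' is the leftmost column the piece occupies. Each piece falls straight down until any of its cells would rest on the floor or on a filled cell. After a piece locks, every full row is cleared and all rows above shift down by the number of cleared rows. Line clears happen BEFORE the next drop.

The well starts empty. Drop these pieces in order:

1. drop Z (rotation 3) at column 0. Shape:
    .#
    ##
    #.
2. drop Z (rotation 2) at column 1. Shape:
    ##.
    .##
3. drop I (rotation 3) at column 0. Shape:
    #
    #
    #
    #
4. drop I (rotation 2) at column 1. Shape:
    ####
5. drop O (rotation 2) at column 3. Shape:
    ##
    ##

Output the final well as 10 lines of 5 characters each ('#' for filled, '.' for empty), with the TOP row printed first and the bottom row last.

Drop 1: Z rot3 at col 0 lands with bottom-row=0; cleared 0 line(s) (total 0); column heights now [2 3 0 0 0], max=3
Drop 2: Z rot2 at col 1 lands with bottom-row=2; cleared 0 line(s) (total 0); column heights now [2 4 4 3 0], max=4
Drop 3: I rot3 at col 0 lands with bottom-row=2; cleared 0 line(s) (total 0); column heights now [6 4 4 3 0], max=6
Drop 4: I rot2 at col 1 lands with bottom-row=4; cleared 1 line(s) (total 1); column heights now [5 4 4 3 0], max=5
Drop 5: O rot2 at col 3 lands with bottom-row=3; cleared 1 line(s) (total 2); column heights now [4 3 3 4 4], max=4

Answer: .....
.....
.....
.....
.....
.....
#..##
####.
##...
#....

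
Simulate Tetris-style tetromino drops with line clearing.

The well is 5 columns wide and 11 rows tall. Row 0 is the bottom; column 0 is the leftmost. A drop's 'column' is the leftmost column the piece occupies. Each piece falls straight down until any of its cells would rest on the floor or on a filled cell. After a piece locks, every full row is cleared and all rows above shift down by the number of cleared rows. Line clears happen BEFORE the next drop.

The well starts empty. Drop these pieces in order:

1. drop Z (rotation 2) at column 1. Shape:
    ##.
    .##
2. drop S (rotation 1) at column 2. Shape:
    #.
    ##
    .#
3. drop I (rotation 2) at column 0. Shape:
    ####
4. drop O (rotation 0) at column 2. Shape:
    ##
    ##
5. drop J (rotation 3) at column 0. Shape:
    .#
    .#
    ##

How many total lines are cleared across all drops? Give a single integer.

Drop 1: Z rot2 at col 1 lands with bottom-row=0; cleared 0 line(s) (total 0); column heights now [0 2 2 1 0], max=2
Drop 2: S rot1 at col 2 lands with bottom-row=1; cleared 0 line(s) (total 0); column heights now [0 2 4 3 0], max=4
Drop 3: I rot2 at col 0 lands with bottom-row=4; cleared 0 line(s) (total 0); column heights now [5 5 5 5 0], max=5
Drop 4: O rot0 at col 2 lands with bottom-row=5; cleared 0 line(s) (total 0); column heights now [5 5 7 7 0], max=7
Drop 5: J rot3 at col 0 lands with bottom-row=5; cleared 0 line(s) (total 0); column heights now [6 8 7 7 0], max=8

Answer: 0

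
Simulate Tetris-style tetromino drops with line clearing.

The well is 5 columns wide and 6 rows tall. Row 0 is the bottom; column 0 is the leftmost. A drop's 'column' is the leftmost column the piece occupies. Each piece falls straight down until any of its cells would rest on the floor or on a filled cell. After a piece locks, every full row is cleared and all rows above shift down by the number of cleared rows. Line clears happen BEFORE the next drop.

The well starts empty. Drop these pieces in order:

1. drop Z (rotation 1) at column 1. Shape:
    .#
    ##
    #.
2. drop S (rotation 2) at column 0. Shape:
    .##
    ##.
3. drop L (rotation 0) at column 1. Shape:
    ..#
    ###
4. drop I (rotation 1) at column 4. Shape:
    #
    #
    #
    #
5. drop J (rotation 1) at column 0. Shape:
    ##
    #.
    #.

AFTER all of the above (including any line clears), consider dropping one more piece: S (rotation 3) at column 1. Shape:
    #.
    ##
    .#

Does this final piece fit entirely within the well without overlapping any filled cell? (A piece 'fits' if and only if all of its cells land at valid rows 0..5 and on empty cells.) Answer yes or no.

Answer: no

Derivation:
Drop 1: Z rot1 at col 1 lands with bottom-row=0; cleared 0 line(s) (total 0); column heights now [0 2 3 0 0], max=3
Drop 2: S rot2 at col 0 lands with bottom-row=2; cleared 0 line(s) (total 0); column heights now [3 4 4 0 0], max=4
Drop 3: L rot0 at col 1 lands with bottom-row=4; cleared 0 line(s) (total 0); column heights now [3 5 5 6 0], max=6
Drop 4: I rot1 at col 4 lands with bottom-row=0; cleared 0 line(s) (total 0); column heights now [3 5 5 6 4], max=6
Drop 5: J rot1 at col 0 lands with bottom-row=3; cleared 0 line(s) (total 0); column heights now [6 6 5 6 4], max=6
Test piece S rot3 at col 1 (width 2): heights before test = [6 6 5 6 4]; fits = False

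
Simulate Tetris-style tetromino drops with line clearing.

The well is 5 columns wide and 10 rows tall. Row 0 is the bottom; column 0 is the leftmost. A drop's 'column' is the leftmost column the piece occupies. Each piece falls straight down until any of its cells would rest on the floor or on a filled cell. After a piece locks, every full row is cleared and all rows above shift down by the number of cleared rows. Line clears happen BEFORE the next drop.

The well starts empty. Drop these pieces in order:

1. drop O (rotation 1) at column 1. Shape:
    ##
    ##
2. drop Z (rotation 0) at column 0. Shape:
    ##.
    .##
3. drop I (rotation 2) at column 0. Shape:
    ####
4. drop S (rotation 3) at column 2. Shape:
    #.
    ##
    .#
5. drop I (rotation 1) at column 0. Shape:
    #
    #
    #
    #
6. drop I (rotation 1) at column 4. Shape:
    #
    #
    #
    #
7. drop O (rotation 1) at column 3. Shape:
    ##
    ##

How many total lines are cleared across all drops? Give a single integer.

Answer: 0

Derivation:
Drop 1: O rot1 at col 1 lands with bottom-row=0; cleared 0 line(s) (total 0); column heights now [0 2 2 0 0], max=2
Drop 2: Z rot0 at col 0 lands with bottom-row=2; cleared 0 line(s) (total 0); column heights now [4 4 3 0 0], max=4
Drop 3: I rot2 at col 0 lands with bottom-row=4; cleared 0 line(s) (total 0); column heights now [5 5 5 5 0], max=5
Drop 4: S rot3 at col 2 lands with bottom-row=5; cleared 0 line(s) (total 0); column heights now [5 5 8 7 0], max=8
Drop 5: I rot1 at col 0 lands with bottom-row=5; cleared 0 line(s) (total 0); column heights now [9 5 8 7 0], max=9
Drop 6: I rot1 at col 4 lands with bottom-row=0; cleared 0 line(s) (total 0); column heights now [9 5 8 7 4], max=9
Drop 7: O rot1 at col 3 lands with bottom-row=7; cleared 0 line(s) (total 0); column heights now [9 5 8 9 9], max=9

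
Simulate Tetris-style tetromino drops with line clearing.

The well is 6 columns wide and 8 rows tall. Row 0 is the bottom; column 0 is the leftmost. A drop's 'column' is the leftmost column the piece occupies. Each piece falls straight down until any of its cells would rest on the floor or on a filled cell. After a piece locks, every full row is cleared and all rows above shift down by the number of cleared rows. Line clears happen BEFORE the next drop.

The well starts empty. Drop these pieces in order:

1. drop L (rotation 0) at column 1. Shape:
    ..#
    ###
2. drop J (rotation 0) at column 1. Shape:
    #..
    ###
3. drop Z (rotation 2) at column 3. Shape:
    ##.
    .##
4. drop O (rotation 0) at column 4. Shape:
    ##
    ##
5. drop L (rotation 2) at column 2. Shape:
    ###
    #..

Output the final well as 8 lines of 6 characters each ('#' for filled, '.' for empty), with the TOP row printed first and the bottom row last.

Answer: ......
..###.
..#.##
....##
.#.##.
.#####
...#..
.###..

Derivation:
Drop 1: L rot0 at col 1 lands with bottom-row=0; cleared 0 line(s) (total 0); column heights now [0 1 1 2 0 0], max=2
Drop 2: J rot0 at col 1 lands with bottom-row=2; cleared 0 line(s) (total 0); column heights now [0 4 3 3 0 0], max=4
Drop 3: Z rot2 at col 3 lands with bottom-row=2; cleared 0 line(s) (total 0); column heights now [0 4 3 4 4 3], max=4
Drop 4: O rot0 at col 4 lands with bottom-row=4; cleared 0 line(s) (total 0); column heights now [0 4 3 4 6 6], max=6
Drop 5: L rot2 at col 2 lands with bottom-row=5; cleared 0 line(s) (total 0); column heights now [0 4 7 7 7 6], max=7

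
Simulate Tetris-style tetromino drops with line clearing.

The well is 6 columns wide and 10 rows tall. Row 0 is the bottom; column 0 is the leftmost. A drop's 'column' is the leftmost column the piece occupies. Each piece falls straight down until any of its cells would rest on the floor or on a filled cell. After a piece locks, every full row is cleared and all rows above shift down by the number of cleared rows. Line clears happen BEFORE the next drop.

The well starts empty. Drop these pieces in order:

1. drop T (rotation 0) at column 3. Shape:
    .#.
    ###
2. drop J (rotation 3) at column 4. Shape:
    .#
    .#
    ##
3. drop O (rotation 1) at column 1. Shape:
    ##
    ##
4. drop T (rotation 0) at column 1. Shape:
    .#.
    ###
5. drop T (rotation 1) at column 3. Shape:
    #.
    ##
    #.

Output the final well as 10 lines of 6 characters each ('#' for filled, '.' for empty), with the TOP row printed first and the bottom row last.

Drop 1: T rot0 at col 3 lands with bottom-row=0; cleared 0 line(s) (total 0); column heights now [0 0 0 1 2 1], max=2
Drop 2: J rot3 at col 4 lands with bottom-row=2; cleared 0 line(s) (total 0); column heights now [0 0 0 1 3 5], max=5
Drop 3: O rot1 at col 1 lands with bottom-row=0; cleared 0 line(s) (total 0); column heights now [0 2 2 1 3 5], max=5
Drop 4: T rot0 at col 1 lands with bottom-row=2; cleared 0 line(s) (total 0); column heights now [0 3 4 3 3 5], max=5
Drop 5: T rot1 at col 3 lands with bottom-row=3; cleared 0 line(s) (total 0); column heights now [0 3 4 6 5 5], max=6

Answer: ......
......
......
......
...#..
...###
..##.#
.#####
.##.#.
.#####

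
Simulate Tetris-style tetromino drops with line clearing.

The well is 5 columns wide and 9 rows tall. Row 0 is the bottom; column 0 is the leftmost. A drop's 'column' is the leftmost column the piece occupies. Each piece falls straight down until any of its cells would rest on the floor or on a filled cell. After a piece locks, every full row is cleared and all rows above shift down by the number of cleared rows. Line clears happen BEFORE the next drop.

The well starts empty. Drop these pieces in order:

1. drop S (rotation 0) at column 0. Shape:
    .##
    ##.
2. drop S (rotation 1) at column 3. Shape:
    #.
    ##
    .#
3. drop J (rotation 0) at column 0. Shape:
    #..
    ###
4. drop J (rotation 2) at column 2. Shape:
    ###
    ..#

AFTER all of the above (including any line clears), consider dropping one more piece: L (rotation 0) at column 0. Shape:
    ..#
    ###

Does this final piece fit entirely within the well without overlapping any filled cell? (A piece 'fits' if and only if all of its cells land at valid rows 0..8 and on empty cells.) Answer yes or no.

Answer: yes

Derivation:
Drop 1: S rot0 at col 0 lands with bottom-row=0; cleared 0 line(s) (total 0); column heights now [1 2 2 0 0], max=2
Drop 2: S rot1 at col 3 lands with bottom-row=0; cleared 0 line(s) (total 0); column heights now [1 2 2 3 2], max=3
Drop 3: J rot0 at col 0 lands with bottom-row=2; cleared 0 line(s) (total 0); column heights now [4 3 3 3 2], max=4
Drop 4: J rot2 at col 2 lands with bottom-row=2; cleared 1 line(s) (total 1); column heights now [3 2 3 3 3], max=3
Test piece L rot0 at col 0 (width 3): heights before test = [3 2 3 3 3]; fits = True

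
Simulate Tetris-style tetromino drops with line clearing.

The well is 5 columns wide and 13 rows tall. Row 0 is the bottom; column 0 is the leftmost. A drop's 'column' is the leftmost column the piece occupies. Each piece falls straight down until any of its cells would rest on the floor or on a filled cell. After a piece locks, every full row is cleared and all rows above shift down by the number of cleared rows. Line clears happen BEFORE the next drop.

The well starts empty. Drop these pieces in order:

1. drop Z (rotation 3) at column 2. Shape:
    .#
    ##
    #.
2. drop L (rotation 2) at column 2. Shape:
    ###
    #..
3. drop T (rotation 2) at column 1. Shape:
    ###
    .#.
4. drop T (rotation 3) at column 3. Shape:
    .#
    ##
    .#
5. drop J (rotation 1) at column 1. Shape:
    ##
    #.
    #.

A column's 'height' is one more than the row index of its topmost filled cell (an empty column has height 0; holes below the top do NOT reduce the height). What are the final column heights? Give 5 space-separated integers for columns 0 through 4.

Drop 1: Z rot3 at col 2 lands with bottom-row=0; cleared 0 line(s) (total 0); column heights now [0 0 2 3 0], max=3
Drop 2: L rot2 at col 2 lands with bottom-row=2; cleared 0 line(s) (total 0); column heights now [0 0 4 4 4], max=4
Drop 3: T rot2 at col 1 lands with bottom-row=4; cleared 0 line(s) (total 0); column heights now [0 6 6 6 4], max=6
Drop 4: T rot3 at col 3 lands with bottom-row=5; cleared 0 line(s) (total 0); column heights now [0 6 6 7 8], max=8
Drop 5: J rot1 at col 1 lands with bottom-row=6; cleared 0 line(s) (total 0); column heights now [0 9 9 7 8], max=9

Answer: 0 9 9 7 8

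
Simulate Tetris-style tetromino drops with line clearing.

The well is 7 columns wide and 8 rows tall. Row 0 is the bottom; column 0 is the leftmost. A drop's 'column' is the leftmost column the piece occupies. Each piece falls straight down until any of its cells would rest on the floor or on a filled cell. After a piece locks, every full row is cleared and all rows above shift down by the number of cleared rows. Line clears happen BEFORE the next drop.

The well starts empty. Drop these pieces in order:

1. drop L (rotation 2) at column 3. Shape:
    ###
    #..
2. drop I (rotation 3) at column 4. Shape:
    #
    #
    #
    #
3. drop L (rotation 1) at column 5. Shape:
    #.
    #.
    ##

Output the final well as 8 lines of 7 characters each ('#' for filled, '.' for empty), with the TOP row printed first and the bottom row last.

Drop 1: L rot2 at col 3 lands with bottom-row=0; cleared 0 line(s) (total 0); column heights now [0 0 0 2 2 2 0], max=2
Drop 2: I rot3 at col 4 lands with bottom-row=2; cleared 0 line(s) (total 0); column heights now [0 0 0 2 6 2 0], max=6
Drop 3: L rot1 at col 5 lands with bottom-row=2; cleared 0 line(s) (total 0); column heights now [0 0 0 2 6 5 3], max=6

Answer: .......
.......
....#..
....##.
....##.
....###
...###.
...#...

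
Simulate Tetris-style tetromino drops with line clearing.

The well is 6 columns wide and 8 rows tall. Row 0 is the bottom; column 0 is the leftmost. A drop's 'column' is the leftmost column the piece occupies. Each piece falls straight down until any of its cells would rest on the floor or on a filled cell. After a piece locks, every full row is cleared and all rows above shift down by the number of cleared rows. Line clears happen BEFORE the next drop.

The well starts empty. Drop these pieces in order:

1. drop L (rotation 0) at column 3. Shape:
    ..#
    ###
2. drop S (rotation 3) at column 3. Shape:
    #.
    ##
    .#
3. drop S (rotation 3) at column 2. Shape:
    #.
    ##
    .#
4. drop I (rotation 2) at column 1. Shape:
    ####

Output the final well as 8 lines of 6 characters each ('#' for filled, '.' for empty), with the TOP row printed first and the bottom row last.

Answer: .####.
..#...
..##..
...#..
...#..
...##.
....##
...###

Derivation:
Drop 1: L rot0 at col 3 lands with bottom-row=0; cleared 0 line(s) (total 0); column heights now [0 0 0 1 1 2], max=2
Drop 2: S rot3 at col 3 lands with bottom-row=1; cleared 0 line(s) (total 0); column heights now [0 0 0 4 3 2], max=4
Drop 3: S rot3 at col 2 lands with bottom-row=4; cleared 0 line(s) (total 0); column heights now [0 0 7 6 3 2], max=7
Drop 4: I rot2 at col 1 lands with bottom-row=7; cleared 0 line(s) (total 0); column heights now [0 8 8 8 8 2], max=8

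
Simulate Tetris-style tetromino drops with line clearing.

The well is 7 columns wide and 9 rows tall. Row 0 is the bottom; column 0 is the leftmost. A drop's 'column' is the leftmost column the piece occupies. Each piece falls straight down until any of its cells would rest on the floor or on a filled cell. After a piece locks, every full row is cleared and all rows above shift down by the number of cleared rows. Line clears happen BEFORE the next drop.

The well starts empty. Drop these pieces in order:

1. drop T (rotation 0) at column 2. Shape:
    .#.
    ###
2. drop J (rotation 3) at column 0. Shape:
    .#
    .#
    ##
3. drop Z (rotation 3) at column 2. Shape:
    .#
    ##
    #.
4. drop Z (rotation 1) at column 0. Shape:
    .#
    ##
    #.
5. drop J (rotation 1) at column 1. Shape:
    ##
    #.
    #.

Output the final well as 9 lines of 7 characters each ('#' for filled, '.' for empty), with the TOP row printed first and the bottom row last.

Drop 1: T rot0 at col 2 lands with bottom-row=0; cleared 0 line(s) (total 0); column heights now [0 0 1 2 1 0 0], max=2
Drop 2: J rot3 at col 0 lands with bottom-row=0; cleared 0 line(s) (total 0); column heights now [1 3 1 2 1 0 0], max=3
Drop 3: Z rot3 at col 2 lands with bottom-row=1; cleared 0 line(s) (total 0); column heights now [1 3 3 4 1 0 0], max=4
Drop 4: Z rot1 at col 0 lands with bottom-row=2; cleared 0 line(s) (total 0); column heights now [4 5 3 4 1 0 0], max=5
Drop 5: J rot1 at col 1 lands with bottom-row=5; cleared 0 line(s) (total 0); column heights now [4 8 8 4 1 0 0], max=8

Answer: .......
.##....
.#.....
.#.....
.#.....
##.#...
####...
.###...
#####..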